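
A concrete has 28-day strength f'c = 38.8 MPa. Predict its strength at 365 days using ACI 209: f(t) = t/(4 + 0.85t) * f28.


f(365) = 365 / (4 + 0.85 * 365) * 38.8
= 365 / 314.25 * 38.8
= 45.07 MPa

45.07


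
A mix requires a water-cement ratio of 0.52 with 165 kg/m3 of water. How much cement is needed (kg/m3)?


Cement = water / (w/c)
= 165 / 0.52
= 317.3 kg/m3

317.3


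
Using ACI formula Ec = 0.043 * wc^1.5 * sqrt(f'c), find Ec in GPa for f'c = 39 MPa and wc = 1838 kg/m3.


Ec = 0.043 * 1838^1.5 * sqrt(39) / 1000
= 21.16 GPa

21.16


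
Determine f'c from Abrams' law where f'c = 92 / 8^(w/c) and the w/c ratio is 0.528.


f'c = 92 / 8^0.528
= 92 / 2.998
= 30.69 MPa

30.69


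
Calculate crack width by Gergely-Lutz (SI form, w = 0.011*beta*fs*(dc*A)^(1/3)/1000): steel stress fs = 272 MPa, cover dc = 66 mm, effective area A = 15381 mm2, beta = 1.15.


w = 0.011 * beta * fs * (dc * A)^(1/3) / 1000
= 0.011 * 1.15 * 272 * (66 * 15381)^(1/3) / 1000
= 0.346 mm

0.346


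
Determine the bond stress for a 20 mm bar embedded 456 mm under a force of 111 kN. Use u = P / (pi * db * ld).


u = P / (pi * db * ld)
= 111 * 1000 / (pi * 20 * 456)
= 3.874 MPa

3.874


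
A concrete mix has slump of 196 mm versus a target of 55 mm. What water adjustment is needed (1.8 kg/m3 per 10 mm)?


Difference = 55 - 196 = -141 mm
Water adjustment = -141 * 1.8 / 10 = -25.4 kg/m3

-25.4


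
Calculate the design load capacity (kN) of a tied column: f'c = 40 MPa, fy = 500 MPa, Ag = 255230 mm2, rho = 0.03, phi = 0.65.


Ast = rho * Ag = 0.03 * 255230 = 7656.9 mm2
phi*Pn = 0.65 * 0.80 * (0.85 * 40 * (255230 - 7656.9) + 500 * 7656.9) / 1000
= 6367.89 kN

6367.89


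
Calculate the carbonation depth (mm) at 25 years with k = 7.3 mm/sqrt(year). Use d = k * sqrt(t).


depth = k * sqrt(t)
= 7.3 * sqrt(25)
= 36.5 mm

36.5


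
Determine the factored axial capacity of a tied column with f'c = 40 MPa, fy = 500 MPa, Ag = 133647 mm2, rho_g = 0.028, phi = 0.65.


Ast = rho * Ag = 0.028 * 133647 = 3742.116 mm2
phi*Pn = 0.65 * 0.80 * (0.85 * 40 * (133647 - 3742.116) + 500 * 3742.116) / 1000
= 3269.67 kN

3269.67


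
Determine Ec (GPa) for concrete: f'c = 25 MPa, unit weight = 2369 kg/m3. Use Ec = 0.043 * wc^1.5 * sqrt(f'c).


Ec = 0.043 * 2369^1.5 * sqrt(25) / 1000
= 24.79 GPa

24.79


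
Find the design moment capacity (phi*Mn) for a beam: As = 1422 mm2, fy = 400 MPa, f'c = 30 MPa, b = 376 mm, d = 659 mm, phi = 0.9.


a = As * fy / (0.85 * f'c * b)
= 1422 * 400 / (0.85 * 30 * 376)
= 59.3242 mm
Mn = As * fy * (d - a/2) / 10^6
= 357.9674 kN-m
phi*Mn = 0.9 * 357.9674 = 322.17 kN-m

322.17


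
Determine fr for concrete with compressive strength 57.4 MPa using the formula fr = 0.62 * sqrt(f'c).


fr = 0.62 * sqrt(57.4)
= 4.697 MPa

4.697


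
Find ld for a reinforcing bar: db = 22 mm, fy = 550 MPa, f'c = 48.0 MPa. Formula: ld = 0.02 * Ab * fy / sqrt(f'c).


Ab = pi * 22^2 / 4 = 380.133 mm2
ld = 0.02 * 380.133 * 550 / sqrt(48.0)
= 603.5 mm

603.5


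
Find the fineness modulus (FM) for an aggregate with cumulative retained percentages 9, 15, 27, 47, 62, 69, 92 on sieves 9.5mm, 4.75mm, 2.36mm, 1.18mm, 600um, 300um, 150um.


FM = sum(cumulative % retained) / 100
= 321 / 100
= 3.21

3.21


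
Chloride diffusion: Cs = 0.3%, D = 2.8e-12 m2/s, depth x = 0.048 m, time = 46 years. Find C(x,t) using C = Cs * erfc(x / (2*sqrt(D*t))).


t_seconds = 46 * 365.25 * 24 * 3600 = 1451649600.0 s
arg = 0.048 / (2 * sqrt(2.8e-12 * 1451649600.0))
= 0.3764
erfc(0.3764) = 0.5945
C = 0.3 * 0.5945 = 0.1783%

0.1783


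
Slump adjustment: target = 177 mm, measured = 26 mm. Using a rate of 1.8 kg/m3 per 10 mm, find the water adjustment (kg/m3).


Difference = 177 - 26 = 151 mm
Water adjustment = 151 * 1.8 / 10 = 27.2 kg/m3

27.2


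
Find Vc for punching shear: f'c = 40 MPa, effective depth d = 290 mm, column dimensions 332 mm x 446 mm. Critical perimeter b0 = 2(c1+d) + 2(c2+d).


b0 = 2*(332 + 290) + 2*(446 + 290) = 2716 mm
Vc = 0.33 * sqrt(40) * 2716 * 290 / 1000
= 1643.89 kN

1643.89


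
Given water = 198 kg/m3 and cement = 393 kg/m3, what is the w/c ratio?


w/c = water / cement
w/c = 198 / 393 = 0.504

0.504


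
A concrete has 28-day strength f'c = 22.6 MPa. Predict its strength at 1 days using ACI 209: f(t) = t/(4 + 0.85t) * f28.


f(1) = 1 / (4 + 0.85 * 1) * 22.6
= 1 / 4.85 * 22.6
= 4.66 MPa

4.66


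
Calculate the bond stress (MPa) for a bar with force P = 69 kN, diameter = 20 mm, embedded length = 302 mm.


u = P / (pi * db * ld)
= 69 * 1000 / (pi * 20 * 302)
= 3.636 MPa

3.636


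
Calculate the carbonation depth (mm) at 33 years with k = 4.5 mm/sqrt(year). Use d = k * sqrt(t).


depth = k * sqrt(t)
= 4.5 * sqrt(33)
= 25.85 mm

25.85


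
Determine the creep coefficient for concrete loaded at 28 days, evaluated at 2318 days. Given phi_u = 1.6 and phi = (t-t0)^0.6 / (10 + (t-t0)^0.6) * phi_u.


dt = 2318 - 28 = 2290
phi = 2290^0.6 / (10 + 2290^0.6) * 1.6
= 1.459

1.459


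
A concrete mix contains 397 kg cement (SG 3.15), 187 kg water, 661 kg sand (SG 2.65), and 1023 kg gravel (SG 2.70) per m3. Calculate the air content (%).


Vol cement = 397 / (3.15 * 1000) = 0.126032 m3
Vol water = 187 / 1000 = 0.187 m3
Vol sand = 661 / (2.65 * 1000) = 0.249434 m3
Vol gravel = 1023 / (2.70 * 1000) = 0.378889 m3
Total solid + water volume = 0.941355 m3
Air = (1 - 0.941355) * 100 = 5.86%

5.86


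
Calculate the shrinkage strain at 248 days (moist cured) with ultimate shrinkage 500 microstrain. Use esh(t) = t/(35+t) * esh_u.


esh(248) = 248 / (35 + 248) * 500
= 248 / 283 * 500
= 438.2 microstrain

438.2


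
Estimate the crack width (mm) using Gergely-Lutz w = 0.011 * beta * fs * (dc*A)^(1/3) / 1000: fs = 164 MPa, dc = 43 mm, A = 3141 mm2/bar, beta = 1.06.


w = 0.011 * beta * fs * (dc * A)^(1/3) / 1000
= 0.011 * 1.06 * 164 * (43 * 3141)^(1/3) / 1000
= 0.098 mm

0.098


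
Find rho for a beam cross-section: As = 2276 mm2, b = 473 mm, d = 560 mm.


rho = As / (b * d)
= 2276 / (473 * 560)
= 0.0086

0.0086


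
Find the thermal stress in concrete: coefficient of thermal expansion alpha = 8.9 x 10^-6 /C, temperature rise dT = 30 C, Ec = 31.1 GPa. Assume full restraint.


sigma = alpha * dT * Ec
= 8.9e-6 * 30 * 31.1 * 1000
= 8.304 MPa

8.304


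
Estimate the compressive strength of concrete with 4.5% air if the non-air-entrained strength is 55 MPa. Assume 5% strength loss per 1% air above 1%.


Strength loss = (4.5 - 1) * 5 = 17.5%
f'c = 55 * (1 - 17.5/100)
= 45.38 MPa

45.38


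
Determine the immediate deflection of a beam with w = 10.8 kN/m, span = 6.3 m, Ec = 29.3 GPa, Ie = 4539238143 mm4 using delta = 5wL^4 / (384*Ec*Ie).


Convert: L = 6.3 m = 6300 mm, Ec = 29.3 GPa = 29300 MPa
delta = 5 * 10.8 * 6300^4 / (384 * 29300 * 4539238143)
= 1.67 mm

1.67


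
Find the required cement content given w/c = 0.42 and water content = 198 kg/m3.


Cement = water / (w/c)
= 198 / 0.42
= 471.4 kg/m3

471.4


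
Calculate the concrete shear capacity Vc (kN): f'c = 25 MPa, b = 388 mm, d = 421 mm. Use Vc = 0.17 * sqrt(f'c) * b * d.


Vc = 0.17 * sqrt(25) * 388 * 421 / 1000
= 138.85 kN

138.85


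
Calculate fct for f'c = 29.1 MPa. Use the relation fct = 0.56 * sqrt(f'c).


fct = 0.56 * sqrt(29.1)
= 0.56 * 5.394
= 3.021 MPa

3.021


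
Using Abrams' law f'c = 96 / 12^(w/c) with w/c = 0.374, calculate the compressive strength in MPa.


f'c = 96 / 12^0.374
= 96 / 2.533
= 37.9 MPa

37.9


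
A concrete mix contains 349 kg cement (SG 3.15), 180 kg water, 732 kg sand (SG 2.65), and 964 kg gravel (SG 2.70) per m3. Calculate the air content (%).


Vol cement = 349 / (3.15 * 1000) = 0.110794 m3
Vol water = 180 / 1000 = 0.18 m3
Vol sand = 732 / (2.65 * 1000) = 0.276226 m3
Vol gravel = 964 / (2.70 * 1000) = 0.357037 m3
Total solid + water volume = 0.924057 m3
Air = (1 - 0.924057) * 100 = 7.59%

7.59


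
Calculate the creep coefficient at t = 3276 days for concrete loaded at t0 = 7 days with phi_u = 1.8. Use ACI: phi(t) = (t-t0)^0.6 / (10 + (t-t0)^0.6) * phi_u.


dt = 3276 - 7 = 3269
phi = 3269^0.6 / (10 + 3269^0.6) * 1.8
= 1.67

1.67


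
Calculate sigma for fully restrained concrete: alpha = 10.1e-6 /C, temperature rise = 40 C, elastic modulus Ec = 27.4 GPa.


sigma = alpha * dT * Ec
= 10.1e-6 * 40 * 27.4 * 1000
= 11.07 MPa

11.07


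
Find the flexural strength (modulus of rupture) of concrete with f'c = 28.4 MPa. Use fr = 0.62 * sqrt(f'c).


fr = 0.62 * sqrt(28.4)
= 3.304 MPa

3.304


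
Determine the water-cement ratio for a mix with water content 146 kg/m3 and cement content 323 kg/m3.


w/c = water / cement
w/c = 146 / 323 = 0.452

0.452


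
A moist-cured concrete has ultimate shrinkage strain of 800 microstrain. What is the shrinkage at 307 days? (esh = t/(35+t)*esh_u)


esh(307) = 307 / (35 + 307) * 800
= 307 / 342 * 800
= 718.1 microstrain

718.1


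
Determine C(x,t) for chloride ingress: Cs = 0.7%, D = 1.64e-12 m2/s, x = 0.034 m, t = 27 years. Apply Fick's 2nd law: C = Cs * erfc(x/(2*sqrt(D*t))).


t_seconds = 27 * 365.25 * 24 * 3600 = 852055200.0 s
arg = 0.034 / (2 * sqrt(1.64e-12 * 852055200.0))
= 0.4548
erfc(0.4548) = 0.5201
C = 0.7 * 0.5201 = 0.3641%

0.3641


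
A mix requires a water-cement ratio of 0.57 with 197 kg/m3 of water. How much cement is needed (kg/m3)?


Cement = water / (w/c)
= 197 / 0.57
= 345.6 kg/m3

345.6


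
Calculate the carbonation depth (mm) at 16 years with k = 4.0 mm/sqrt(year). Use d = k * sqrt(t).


depth = k * sqrt(t)
= 4.0 * sqrt(16)
= 16.0 mm

16.0


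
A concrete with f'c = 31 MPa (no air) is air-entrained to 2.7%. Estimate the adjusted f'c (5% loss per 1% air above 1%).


Strength loss = (2.7 - 1) * 5 = 8.5%
f'c = 31 * (1 - 8.5/100)
= 28.37 MPa

28.37


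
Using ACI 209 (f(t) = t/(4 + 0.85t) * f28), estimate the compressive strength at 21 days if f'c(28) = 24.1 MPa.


f(21) = 21 / (4 + 0.85 * 21) * 24.1
= 21 / 21.85 * 24.1
= 23.16 MPa

23.16


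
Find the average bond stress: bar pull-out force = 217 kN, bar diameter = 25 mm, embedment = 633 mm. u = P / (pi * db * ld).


u = P / (pi * db * ld)
= 217 * 1000 / (pi * 25 * 633)
= 4.365 MPa

4.365


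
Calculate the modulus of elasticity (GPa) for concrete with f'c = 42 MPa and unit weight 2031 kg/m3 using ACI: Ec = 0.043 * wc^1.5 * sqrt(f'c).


Ec = 0.043 * 2031^1.5 * sqrt(42) / 1000
= 25.51 GPa

25.51


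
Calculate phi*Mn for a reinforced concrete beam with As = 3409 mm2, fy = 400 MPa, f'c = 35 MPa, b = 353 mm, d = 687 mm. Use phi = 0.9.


a = As * fy / (0.85 * f'c * b)
= 3409 * 400 / (0.85 * 35 * 353)
= 129.845 mm
Mn = As * fy * (d - a/2) / 10^6
= 848.2649 kN-m
phi*Mn = 0.9 * 848.2649 = 763.44 kN-m

763.44


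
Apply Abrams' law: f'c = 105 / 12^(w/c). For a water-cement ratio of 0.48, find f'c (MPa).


f'c = 105 / 12^0.48
= 105 / 3.296
= 31.86 MPa

31.86


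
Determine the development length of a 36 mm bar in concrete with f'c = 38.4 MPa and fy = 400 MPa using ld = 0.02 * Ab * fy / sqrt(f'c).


Ab = pi * 36^2 / 4 = 1017.876 mm2
ld = 0.02 * 1017.876 * 400 / sqrt(38.4)
= 1314.1 mm

1314.1


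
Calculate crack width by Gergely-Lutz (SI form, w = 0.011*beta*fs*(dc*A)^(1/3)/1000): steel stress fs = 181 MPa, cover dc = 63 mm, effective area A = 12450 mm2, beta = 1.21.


w = 0.011 * beta * fs * (dc * A)^(1/3) / 1000
= 0.011 * 1.21 * 181 * (63 * 12450)^(1/3) / 1000
= 0.222 mm

0.222


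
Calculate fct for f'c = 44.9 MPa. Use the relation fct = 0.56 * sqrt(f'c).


fct = 0.56 * sqrt(44.9)
= 0.56 * 6.701
= 3.752 MPa

3.752


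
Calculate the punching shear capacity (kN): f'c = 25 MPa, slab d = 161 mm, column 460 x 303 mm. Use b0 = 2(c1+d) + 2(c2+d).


b0 = 2*(460 + 161) + 2*(303 + 161) = 2170 mm
Vc = 0.33 * sqrt(25) * 2170 * 161 / 1000
= 576.46 kN

576.46


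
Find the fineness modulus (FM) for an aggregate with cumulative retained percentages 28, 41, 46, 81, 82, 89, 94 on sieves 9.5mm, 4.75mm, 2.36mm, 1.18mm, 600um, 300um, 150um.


FM = sum(cumulative % retained) / 100
= 461 / 100
= 4.61

4.61


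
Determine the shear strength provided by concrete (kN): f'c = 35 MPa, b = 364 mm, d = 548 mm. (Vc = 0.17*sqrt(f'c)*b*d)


Vc = 0.17 * sqrt(35) * 364 * 548 / 1000
= 200.62 kN

200.62


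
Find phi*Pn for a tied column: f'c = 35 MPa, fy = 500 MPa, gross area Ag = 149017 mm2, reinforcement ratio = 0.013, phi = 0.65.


Ast = rho * Ag = 0.013 * 149017 = 1937.221 mm2
phi*Pn = 0.65 * 0.80 * (0.85 * 35 * (149017 - 1937.221) + 500 * 1937.221) / 1000
= 2779.0 kN

2779.0


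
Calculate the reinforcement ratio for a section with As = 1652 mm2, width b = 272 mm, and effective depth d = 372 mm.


rho = As / (b * d)
= 1652 / (272 * 372)
= 0.0163

0.0163


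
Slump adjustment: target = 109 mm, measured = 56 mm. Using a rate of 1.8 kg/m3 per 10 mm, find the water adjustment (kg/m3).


Difference = 109 - 56 = 53 mm
Water adjustment = 53 * 1.8 / 10 = 9.5 kg/m3

9.5


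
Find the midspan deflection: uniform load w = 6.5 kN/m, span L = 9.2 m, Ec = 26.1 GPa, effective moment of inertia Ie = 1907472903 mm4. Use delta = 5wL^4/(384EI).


Convert: L = 9.2 m = 9200 mm, Ec = 26.1 GPa = 26100 MPa
delta = 5 * 6.5 * 9200^4 / (384 * 26100 * 1907472903)
= 12.18 mm

12.18


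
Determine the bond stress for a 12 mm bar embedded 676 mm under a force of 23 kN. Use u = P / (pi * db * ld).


u = P / (pi * db * ld)
= 23 * 1000 / (pi * 12 * 676)
= 0.903 MPa

0.903


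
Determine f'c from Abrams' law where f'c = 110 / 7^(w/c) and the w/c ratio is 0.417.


f'c = 110 / 7^0.417
= 110 / 2.251
= 48.86 MPa

48.86


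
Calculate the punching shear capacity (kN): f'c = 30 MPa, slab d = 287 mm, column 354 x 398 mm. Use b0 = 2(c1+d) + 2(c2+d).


b0 = 2*(354 + 287) + 2*(398 + 287) = 2652 mm
Vc = 0.33 * sqrt(30) * 2652 * 287 / 1000
= 1375.72 kN

1375.72


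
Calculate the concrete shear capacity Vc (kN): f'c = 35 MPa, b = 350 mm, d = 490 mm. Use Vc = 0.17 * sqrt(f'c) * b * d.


Vc = 0.17 * sqrt(35) * 350 * 490 / 1000
= 172.48 kN

172.48


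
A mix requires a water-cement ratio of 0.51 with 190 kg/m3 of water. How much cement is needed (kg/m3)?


Cement = water / (w/c)
= 190 / 0.51
= 372.5 kg/m3

372.5


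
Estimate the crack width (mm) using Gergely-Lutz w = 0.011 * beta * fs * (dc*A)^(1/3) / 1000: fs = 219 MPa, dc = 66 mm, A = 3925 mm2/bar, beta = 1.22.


w = 0.011 * beta * fs * (dc * A)^(1/3) / 1000
= 0.011 * 1.22 * 219 * (66 * 3925)^(1/3) / 1000
= 0.187 mm

0.187


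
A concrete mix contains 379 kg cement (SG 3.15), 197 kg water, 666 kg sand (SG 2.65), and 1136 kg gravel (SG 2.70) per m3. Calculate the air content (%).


Vol cement = 379 / (3.15 * 1000) = 0.120317 m3
Vol water = 197 / 1000 = 0.197 m3
Vol sand = 666 / (2.65 * 1000) = 0.251321 m3
Vol gravel = 1136 / (2.70 * 1000) = 0.420741 m3
Total solid + water volume = 0.989379 m3
Air = (1 - 0.989379) * 100 = 1.06%

1.06


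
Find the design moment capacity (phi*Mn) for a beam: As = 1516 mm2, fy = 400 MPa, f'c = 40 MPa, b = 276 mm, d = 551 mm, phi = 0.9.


a = As * fy / (0.85 * f'c * b)
= 1516 * 400 / (0.85 * 40 * 276)
= 64.6206 mm
Mn = As * fy * (d - a/2) / 10^6
= 314.5334 kN-m
phi*Mn = 0.9 * 314.5334 = 283.08 kN-m

283.08


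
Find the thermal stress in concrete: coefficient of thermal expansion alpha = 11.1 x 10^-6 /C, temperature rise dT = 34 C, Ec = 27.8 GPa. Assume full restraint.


sigma = alpha * dT * Ec
= 11.1e-6 * 34 * 27.8 * 1000
= 10.492 MPa

10.492


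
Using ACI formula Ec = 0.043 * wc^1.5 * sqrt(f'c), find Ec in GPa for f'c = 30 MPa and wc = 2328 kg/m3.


Ec = 0.043 * 2328^1.5 * sqrt(30) / 1000
= 26.45 GPa

26.45


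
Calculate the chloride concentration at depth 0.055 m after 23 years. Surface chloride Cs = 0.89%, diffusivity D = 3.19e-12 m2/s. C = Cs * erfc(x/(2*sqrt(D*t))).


t_seconds = 23 * 365.25 * 24 * 3600 = 725824800.0 s
arg = 0.055 / (2 * sqrt(3.19e-12 * 725824800.0))
= 0.5715
erfc(0.5715) = 0.419
C = 0.89 * 0.419 = 0.3729%

0.3729


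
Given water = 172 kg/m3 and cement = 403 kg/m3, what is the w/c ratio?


w/c = water / cement
w/c = 172 / 403 = 0.427

0.427


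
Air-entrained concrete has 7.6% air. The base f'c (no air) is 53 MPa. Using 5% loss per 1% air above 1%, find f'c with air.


Strength loss = (7.6 - 1) * 5 = 33.0%
f'c = 53 * (1 - 33.0/100)
= 35.51 MPa

35.51


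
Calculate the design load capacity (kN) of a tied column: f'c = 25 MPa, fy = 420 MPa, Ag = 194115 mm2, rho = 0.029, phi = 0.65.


Ast = rho * Ag = 0.029 * 194115 = 5629.335 mm2
phi*Pn = 0.65 * 0.80 * (0.85 * 25 * (194115 - 5629.335) + 420 * 5629.335) / 1000
= 3312.21 kN

3312.21


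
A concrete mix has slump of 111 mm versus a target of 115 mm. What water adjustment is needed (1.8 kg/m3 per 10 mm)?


Difference = 115 - 111 = 4 mm
Water adjustment = 4 * 1.8 / 10 = 0.7 kg/m3

0.7


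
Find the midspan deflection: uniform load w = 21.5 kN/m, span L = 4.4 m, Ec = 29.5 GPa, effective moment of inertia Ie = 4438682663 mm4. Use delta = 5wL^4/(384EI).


Convert: L = 4.4 m = 4400 mm, Ec = 29.5 GPa = 29500 MPa
delta = 5 * 21.5 * 4400^4 / (384 * 29500 * 4438682663)
= 0.8 mm

0.8


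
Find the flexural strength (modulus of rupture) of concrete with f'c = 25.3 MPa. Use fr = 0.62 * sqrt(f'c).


fr = 0.62 * sqrt(25.3)
= 3.119 MPa

3.119


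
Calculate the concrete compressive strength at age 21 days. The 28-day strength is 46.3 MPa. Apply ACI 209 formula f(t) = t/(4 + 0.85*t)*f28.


f(21) = 21 / (4 + 0.85 * 21) * 46.3
= 21 / 21.85 * 46.3
= 44.5 MPa

44.5


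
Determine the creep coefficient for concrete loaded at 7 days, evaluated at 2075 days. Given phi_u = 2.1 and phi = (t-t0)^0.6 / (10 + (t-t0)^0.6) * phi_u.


dt = 2075 - 7 = 2068
phi = 2068^0.6 / (10 + 2068^0.6) * 2.1
= 1.905

1.905


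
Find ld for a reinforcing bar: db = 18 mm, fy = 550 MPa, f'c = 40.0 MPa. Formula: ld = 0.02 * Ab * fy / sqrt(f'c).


Ab = pi * 18^2 / 4 = 254.469 mm2
ld = 0.02 * 254.469 * 550 / sqrt(40.0)
= 442.6 mm

442.6


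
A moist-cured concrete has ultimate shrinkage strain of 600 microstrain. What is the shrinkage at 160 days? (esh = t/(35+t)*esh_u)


esh(160) = 160 / (35 + 160) * 600
= 160 / 195 * 600
= 492.3 microstrain

492.3


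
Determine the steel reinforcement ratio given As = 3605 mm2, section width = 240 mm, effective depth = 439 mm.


rho = As / (b * d)
= 3605 / (240 * 439)
= 0.0342

0.0342


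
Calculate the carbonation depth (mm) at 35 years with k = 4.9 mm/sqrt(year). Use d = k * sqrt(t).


depth = k * sqrt(t)
= 4.9 * sqrt(35)
= 28.99 mm

28.99


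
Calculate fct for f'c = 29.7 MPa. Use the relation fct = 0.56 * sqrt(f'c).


fct = 0.56 * sqrt(29.7)
= 0.56 * 5.45
= 3.052 MPa

3.052


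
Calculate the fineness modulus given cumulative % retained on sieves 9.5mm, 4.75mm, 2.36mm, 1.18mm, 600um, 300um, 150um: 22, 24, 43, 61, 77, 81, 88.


FM = sum(cumulative % retained) / 100
= 396 / 100
= 3.96

3.96


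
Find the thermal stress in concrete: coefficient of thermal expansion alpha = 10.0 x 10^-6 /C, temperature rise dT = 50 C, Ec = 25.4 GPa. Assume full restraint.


sigma = alpha * dT * Ec
= 10.0e-6 * 50 * 25.4 * 1000
= 12.7 MPa

12.7


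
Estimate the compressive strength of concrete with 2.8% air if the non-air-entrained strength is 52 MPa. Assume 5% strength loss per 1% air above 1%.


Strength loss = (2.8 - 1) * 5 = 9.0%
f'c = 52 * (1 - 9.0/100)
= 47.32 MPa

47.32


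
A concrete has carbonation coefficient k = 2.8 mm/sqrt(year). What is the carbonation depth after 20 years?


depth = k * sqrt(t)
= 2.8 * sqrt(20)
= 12.52 mm

12.52


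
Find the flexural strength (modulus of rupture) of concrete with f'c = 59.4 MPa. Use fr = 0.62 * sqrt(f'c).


fr = 0.62 * sqrt(59.4)
= 4.778 MPa

4.778


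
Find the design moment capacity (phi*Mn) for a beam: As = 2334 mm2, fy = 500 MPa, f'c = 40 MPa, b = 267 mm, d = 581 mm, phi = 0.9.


a = As * fy / (0.85 * f'c * b)
= 2334 * 500 / (0.85 * 40 * 267)
= 128.5525 mm
Mn = As * fy * (d - a/2) / 10^6
= 603.0166 kN-m
phi*Mn = 0.9 * 603.0166 = 542.71 kN-m

542.71


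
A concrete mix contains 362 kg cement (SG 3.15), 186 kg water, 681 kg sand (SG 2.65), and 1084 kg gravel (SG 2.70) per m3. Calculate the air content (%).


Vol cement = 362 / (3.15 * 1000) = 0.114921 m3
Vol water = 186 / 1000 = 0.186 m3
Vol sand = 681 / (2.65 * 1000) = 0.256981 m3
Vol gravel = 1084 / (2.70 * 1000) = 0.401481 m3
Total solid + water volume = 0.959383 m3
Air = (1 - 0.959383) * 100 = 4.06%

4.06


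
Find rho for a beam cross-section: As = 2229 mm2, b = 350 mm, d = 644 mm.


rho = As / (b * d)
= 2229 / (350 * 644)
= 0.0099

0.0099


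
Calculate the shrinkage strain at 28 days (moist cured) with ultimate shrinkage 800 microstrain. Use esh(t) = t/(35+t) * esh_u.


esh(28) = 28 / (35 + 28) * 800
= 28 / 63 * 800
= 355.6 microstrain

355.6


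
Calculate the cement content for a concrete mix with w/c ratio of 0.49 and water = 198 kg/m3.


Cement = water / (w/c)
= 198 / 0.49
= 404.1 kg/m3

404.1


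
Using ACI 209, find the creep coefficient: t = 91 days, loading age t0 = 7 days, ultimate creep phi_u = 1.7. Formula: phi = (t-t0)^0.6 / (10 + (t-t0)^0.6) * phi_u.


dt = 91 - 7 = 84
phi = 84^0.6 / (10 + 84^0.6) * 1.7
= 1.0

1.0


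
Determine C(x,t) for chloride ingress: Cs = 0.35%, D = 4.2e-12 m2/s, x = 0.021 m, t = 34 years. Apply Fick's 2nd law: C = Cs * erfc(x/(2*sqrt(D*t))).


t_seconds = 34 * 365.25 * 24 * 3600 = 1072958400.0 s
arg = 0.021 / (2 * sqrt(4.2e-12 * 1072958400.0))
= 0.1564
erfc(0.1564) = 0.8249
C = 0.35 * 0.8249 = 0.2887%

0.2887


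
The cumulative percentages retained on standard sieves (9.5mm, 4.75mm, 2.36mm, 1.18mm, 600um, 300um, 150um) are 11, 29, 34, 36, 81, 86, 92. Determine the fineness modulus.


FM = sum(cumulative % retained) / 100
= 369 / 100
= 3.69

3.69


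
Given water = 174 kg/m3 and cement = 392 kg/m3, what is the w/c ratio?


w/c = water / cement
w/c = 174 / 392 = 0.444

0.444


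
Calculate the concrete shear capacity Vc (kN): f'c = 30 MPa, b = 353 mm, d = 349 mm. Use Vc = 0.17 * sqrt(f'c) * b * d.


Vc = 0.17 * sqrt(30) * 353 * 349 / 1000
= 114.71 kN

114.71


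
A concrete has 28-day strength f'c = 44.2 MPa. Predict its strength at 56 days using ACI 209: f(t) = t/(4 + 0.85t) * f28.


f(56) = 56 / (4 + 0.85 * 56) * 44.2
= 56 / 51.6 * 44.2
= 47.97 MPa

47.97


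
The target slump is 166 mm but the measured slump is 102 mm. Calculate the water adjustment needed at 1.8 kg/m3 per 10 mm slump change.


Difference = 166 - 102 = 64 mm
Water adjustment = 64 * 1.8 / 10 = 11.5 kg/m3

11.5


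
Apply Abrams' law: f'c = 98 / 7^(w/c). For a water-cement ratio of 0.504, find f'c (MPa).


f'c = 98 / 7^0.504
= 98 / 2.666
= 36.75 MPa

36.75


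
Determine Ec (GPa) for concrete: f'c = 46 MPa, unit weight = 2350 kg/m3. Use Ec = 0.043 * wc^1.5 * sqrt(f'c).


Ec = 0.043 * 2350^1.5 * sqrt(46) / 1000
= 33.22 GPa

33.22


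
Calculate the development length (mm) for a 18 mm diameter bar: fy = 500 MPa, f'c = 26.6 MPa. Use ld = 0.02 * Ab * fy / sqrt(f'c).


Ab = pi * 18^2 / 4 = 254.469 mm2
ld = 0.02 * 254.469 * 500 / sqrt(26.6)
= 493.4 mm

493.4


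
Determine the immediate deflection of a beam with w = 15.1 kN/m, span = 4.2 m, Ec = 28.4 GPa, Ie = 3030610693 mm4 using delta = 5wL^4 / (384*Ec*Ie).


Convert: L = 4.2 m = 4200 mm, Ec = 28.4 GPa = 28400 MPa
delta = 5 * 15.1 * 4200^4 / (384 * 28400 * 3030610693)
= 0.71 mm

0.71


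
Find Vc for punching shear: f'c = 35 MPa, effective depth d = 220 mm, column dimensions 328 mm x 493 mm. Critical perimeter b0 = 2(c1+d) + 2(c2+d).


b0 = 2*(328 + 220) + 2*(493 + 220) = 2522 mm
Vc = 0.33 * sqrt(35) * 2522 * 220 / 1000
= 1083.22 kN

1083.22


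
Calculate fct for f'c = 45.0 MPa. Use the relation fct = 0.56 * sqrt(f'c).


fct = 0.56 * sqrt(45.0)
= 0.56 * 6.708
= 3.757 MPa

3.757


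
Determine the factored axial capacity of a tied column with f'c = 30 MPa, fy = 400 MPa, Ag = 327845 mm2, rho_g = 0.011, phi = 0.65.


Ast = rho * Ag = 0.011 * 327845 = 3606.295 mm2
phi*Pn = 0.65 * 0.80 * (0.85 * 30 * (327845 - 3606.295) + 400 * 3606.295) / 1000
= 5049.51 kN

5049.51


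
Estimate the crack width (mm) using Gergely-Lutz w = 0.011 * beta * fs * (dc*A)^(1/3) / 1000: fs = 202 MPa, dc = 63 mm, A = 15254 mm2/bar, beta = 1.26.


w = 0.011 * beta * fs * (dc * A)^(1/3) / 1000
= 0.011 * 1.26 * 202 * (63 * 15254)^(1/3) / 1000
= 0.276 mm

0.276


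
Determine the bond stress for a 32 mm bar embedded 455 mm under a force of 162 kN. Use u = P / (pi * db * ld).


u = P / (pi * db * ld)
= 162 * 1000 / (pi * 32 * 455)
= 3.542 MPa

3.542


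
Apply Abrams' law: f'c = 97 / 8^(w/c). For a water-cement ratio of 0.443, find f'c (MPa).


f'c = 97 / 8^0.443
= 97 / 2.512
= 38.61 MPa

38.61


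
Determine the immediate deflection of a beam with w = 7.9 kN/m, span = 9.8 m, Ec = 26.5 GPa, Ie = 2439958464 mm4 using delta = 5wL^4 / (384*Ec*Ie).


Convert: L = 9.8 m = 9800 mm, Ec = 26.5 GPa = 26500 MPa
delta = 5 * 7.9 * 9800^4 / (384 * 26500 * 2439958464)
= 14.67 mm

14.67


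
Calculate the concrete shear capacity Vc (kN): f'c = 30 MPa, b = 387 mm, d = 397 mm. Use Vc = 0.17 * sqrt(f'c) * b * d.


Vc = 0.17 * sqrt(30) * 387 * 397 / 1000
= 143.06 kN

143.06


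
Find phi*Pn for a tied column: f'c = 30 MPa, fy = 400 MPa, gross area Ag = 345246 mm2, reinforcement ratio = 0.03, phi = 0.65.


Ast = rho * Ag = 0.03 * 345246 = 10357.38 mm2
phi*Pn = 0.65 * 0.80 * (0.85 * 30 * (345246 - 10357.38) + 400 * 10357.38) / 1000
= 6594.96 kN

6594.96


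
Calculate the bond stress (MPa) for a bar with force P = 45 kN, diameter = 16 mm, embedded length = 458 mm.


u = P / (pi * db * ld)
= 45 * 1000 / (pi * 16 * 458)
= 1.955 MPa

1.955


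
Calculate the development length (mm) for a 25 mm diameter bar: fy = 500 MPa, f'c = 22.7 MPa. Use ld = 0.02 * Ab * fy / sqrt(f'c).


Ab = pi * 25^2 / 4 = 490.874 mm2
ld = 0.02 * 490.874 * 500 / sqrt(22.7)
= 1030.3 mm

1030.3


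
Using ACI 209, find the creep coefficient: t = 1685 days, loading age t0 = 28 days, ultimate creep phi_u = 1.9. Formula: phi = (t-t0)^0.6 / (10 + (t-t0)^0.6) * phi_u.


dt = 1685 - 28 = 1657
phi = 1657^0.6 / (10 + 1657^0.6) * 1.9
= 1.701

1.701


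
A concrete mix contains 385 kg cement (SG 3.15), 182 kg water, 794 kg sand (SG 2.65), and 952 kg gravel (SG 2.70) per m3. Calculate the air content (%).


Vol cement = 385 / (3.15 * 1000) = 0.122222 m3
Vol water = 182 / 1000 = 0.182 m3
Vol sand = 794 / (2.65 * 1000) = 0.299623 m3
Vol gravel = 952 / (2.70 * 1000) = 0.352593 m3
Total solid + water volume = 0.956437 m3
Air = (1 - 0.956437) * 100 = 4.36%

4.36


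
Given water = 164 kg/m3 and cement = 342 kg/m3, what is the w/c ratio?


w/c = water / cement
w/c = 164 / 342 = 0.48

0.48


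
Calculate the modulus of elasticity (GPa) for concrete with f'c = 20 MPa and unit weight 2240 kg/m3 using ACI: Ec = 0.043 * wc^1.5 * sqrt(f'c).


Ec = 0.043 * 2240^1.5 * sqrt(20) / 1000
= 20.39 GPa

20.39


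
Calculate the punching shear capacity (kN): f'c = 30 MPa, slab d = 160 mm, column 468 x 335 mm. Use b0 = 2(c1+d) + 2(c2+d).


b0 = 2*(468 + 160) + 2*(335 + 160) = 2246 mm
Vc = 0.33 * sqrt(30) * 2246 * 160 / 1000
= 649.54 kN

649.54


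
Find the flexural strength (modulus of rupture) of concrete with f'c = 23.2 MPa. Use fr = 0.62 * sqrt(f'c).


fr = 0.62 * sqrt(23.2)
= 2.986 MPa

2.986


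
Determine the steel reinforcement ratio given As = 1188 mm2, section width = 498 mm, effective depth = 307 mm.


rho = As / (b * d)
= 1188 / (498 * 307)
= 0.0078

0.0078


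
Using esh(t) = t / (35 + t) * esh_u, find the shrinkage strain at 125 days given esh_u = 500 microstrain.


esh(125) = 125 / (35 + 125) * 500
= 125 / 160 * 500
= 390.6 microstrain

390.6


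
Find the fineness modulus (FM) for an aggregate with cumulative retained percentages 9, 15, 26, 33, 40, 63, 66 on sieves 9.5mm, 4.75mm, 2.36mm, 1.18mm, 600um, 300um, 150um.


FM = sum(cumulative % retained) / 100
= 252 / 100
= 2.52

2.52


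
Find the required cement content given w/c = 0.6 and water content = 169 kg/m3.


Cement = water / (w/c)
= 169 / 0.6
= 281.7 kg/m3

281.7


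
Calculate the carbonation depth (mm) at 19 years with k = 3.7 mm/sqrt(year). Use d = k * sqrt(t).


depth = k * sqrt(t)
= 3.7 * sqrt(19)
= 16.13 mm

16.13


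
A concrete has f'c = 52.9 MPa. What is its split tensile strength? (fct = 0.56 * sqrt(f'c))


fct = 0.56 * sqrt(52.9)
= 0.56 * 7.273
= 4.073 MPa

4.073


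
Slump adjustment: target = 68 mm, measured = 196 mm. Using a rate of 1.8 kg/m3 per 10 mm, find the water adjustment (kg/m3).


Difference = 68 - 196 = -128 mm
Water adjustment = -128 * 1.8 / 10 = -23.0 kg/m3

-23.0


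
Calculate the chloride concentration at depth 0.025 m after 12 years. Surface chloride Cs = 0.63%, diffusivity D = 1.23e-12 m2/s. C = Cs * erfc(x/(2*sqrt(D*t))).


t_seconds = 12 * 365.25 * 24 * 3600 = 378691200.0 s
arg = 0.025 / (2 * sqrt(1.23e-12 * 378691200.0))
= 0.5792
erfc(0.5792) = 0.4127
C = 0.63 * 0.4127 = 0.26%

0.26


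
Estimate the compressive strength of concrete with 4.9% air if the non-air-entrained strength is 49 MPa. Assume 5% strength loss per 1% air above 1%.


Strength loss = (4.9 - 1) * 5 = 19.5%
f'c = 49 * (1 - 19.5/100)
= 39.45 MPa

39.45


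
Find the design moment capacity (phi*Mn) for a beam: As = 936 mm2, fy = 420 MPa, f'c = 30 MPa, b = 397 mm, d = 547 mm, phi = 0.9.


a = As * fy / (0.85 * f'c * b)
= 936 * 420 / (0.85 * 30 * 397)
= 38.8324 mm
Mn = As * fy * (d - a/2) / 10^6
= 207.4037 kN-m
phi*Mn = 0.9 * 207.4037 = 186.66 kN-m

186.66


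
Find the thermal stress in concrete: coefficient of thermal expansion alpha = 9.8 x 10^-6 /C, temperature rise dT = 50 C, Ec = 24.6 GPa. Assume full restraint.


sigma = alpha * dT * Ec
= 9.8e-6 * 50 * 24.6 * 1000
= 12.054 MPa

12.054


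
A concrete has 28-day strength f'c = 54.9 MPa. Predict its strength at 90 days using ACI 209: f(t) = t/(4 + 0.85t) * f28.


f(90) = 90 / (4 + 0.85 * 90) * 54.9
= 90 / 80.5 * 54.9
= 61.38 MPa

61.38


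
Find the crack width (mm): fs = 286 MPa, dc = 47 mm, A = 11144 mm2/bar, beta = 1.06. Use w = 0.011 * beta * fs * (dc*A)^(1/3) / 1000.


w = 0.011 * beta * fs * (dc * A)^(1/3) / 1000
= 0.011 * 1.06 * 286 * (47 * 11144)^(1/3) / 1000
= 0.269 mm

0.269


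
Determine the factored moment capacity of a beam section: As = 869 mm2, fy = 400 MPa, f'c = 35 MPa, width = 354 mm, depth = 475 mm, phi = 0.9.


a = As * fy / (0.85 * f'c * b)
= 869 * 400 / (0.85 * 35 * 354)
= 33.0057 mm
Mn = As * fy * (d - a/2) / 10^6
= 159.3736 kN-m
phi*Mn = 0.9 * 159.3736 = 143.44 kN-m

143.44


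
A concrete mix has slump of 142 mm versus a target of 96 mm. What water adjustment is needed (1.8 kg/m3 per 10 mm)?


Difference = 96 - 142 = -46 mm
Water adjustment = -46 * 1.8 / 10 = -8.3 kg/m3

-8.3


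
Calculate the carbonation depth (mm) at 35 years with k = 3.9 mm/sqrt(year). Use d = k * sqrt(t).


depth = k * sqrt(t)
= 3.9 * sqrt(35)
= 23.07 mm

23.07


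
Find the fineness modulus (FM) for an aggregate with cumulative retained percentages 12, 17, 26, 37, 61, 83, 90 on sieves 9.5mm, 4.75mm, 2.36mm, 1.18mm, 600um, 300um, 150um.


FM = sum(cumulative % retained) / 100
= 326 / 100
= 3.26

3.26


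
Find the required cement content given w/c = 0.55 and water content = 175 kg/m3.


Cement = water / (w/c)
= 175 / 0.55
= 318.2 kg/m3

318.2


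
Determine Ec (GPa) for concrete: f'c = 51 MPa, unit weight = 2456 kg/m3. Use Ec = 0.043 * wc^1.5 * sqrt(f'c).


Ec = 0.043 * 2456^1.5 * sqrt(51) / 1000
= 37.38 GPa

37.38


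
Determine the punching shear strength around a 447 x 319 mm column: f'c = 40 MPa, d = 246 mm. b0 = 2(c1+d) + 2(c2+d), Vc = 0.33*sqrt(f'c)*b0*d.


b0 = 2*(447 + 246) + 2*(319 + 246) = 2516 mm
Vc = 0.33 * sqrt(40) * 2516 * 246 / 1000
= 1291.78 kN

1291.78


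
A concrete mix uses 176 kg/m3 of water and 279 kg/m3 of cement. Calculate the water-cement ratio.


w/c = water / cement
w/c = 176 / 279 = 0.631

0.631


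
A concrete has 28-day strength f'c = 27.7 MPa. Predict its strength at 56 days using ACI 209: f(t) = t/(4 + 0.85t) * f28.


f(56) = 56 / (4 + 0.85 * 56) * 27.7
= 56 / 51.6 * 27.7
= 30.06 MPa

30.06


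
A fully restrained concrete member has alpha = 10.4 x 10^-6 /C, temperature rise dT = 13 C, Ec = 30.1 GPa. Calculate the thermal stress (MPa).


sigma = alpha * dT * Ec
= 10.4e-6 * 13 * 30.1 * 1000
= 4.07 MPa

4.07


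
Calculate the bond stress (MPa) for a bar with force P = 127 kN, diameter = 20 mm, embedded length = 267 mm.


u = P / (pi * db * ld)
= 127 * 1000 / (pi * 20 * 267)
= 7.57 MPa

7.57


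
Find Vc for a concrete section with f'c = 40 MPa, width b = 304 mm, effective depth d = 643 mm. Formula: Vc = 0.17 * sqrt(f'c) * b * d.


Vc = 0.17 * sqrt(40) * 304 * 643 / 1000
= 210.17 kN

210.17


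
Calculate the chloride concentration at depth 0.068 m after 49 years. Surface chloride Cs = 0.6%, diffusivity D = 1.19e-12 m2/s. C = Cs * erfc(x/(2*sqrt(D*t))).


t_seconds = 49 * 365.25 * 24 * 3600 = 1546322400.0 s
arg = 0.068 / (2 * sqrt(1.19e-12 * 1546322400.0))
= 0.7926
erfc(0.7926) = 0.2623
C = 0.6 * 0.2623 = 0.1574%

0.1574


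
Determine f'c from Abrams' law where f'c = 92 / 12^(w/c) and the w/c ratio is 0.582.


f'c = 92 / 12^0.582
= 92 / 4.247
= 21.66 MPa

21.66


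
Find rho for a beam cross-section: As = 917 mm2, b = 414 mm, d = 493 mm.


rho = As / (b * d)
= 917 / (414 * 493)
= 0.0045

0.0045


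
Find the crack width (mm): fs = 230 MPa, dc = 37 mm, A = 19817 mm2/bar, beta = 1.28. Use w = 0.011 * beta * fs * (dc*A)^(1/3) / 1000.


w = 0.011 * beta * fs * (dc * A)^(1/3) / 1000
= 0.011 * 1.28 * 230 * (37 * 19817)^(1/3) / 1000
= 0.292 mm

0.292


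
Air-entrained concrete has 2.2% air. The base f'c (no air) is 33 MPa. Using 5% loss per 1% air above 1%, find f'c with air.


Strength loss = (2.2 - 1) * 5 = 6.0%
f'c = 33 * (1 - 6.0/100)
= 31.02 MPa

31.02


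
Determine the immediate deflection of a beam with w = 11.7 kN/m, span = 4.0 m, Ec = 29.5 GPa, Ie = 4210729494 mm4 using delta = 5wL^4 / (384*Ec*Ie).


Convert: L = 4.0 m = 4000 mm, Ec = 29.5 GPa = 29500 MPa
delta = 5 * 11.7 * 4000^4 / (384 * 29500 * 4210729494)
= 0.31 mm

0.31


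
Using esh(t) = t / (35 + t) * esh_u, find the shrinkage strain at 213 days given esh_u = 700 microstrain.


esh(213) = 213 / (35 + 213) * 700
= 213 / 248 * 700
= 601.2 microstrain

601.2


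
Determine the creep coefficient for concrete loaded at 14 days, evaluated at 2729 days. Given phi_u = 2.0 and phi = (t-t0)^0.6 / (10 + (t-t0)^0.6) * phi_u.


dt = 2729 - 14 = 2715
phi = 2715^0.6 / (10 + 2715^0.6) * 2.0
= 1.84

1.84


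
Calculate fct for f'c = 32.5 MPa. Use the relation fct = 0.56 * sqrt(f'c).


fct = 0.56 * sqrt(32.5)
= 0.56 * 5.701
= 3.192 MPa

3.192


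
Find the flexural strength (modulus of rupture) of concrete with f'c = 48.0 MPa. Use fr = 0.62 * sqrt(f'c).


fr = 0.62 * sqrt(48.0)
= 4.295 MPa

4.295


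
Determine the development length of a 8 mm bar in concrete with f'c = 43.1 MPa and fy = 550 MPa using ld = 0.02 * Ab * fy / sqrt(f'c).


Ab = pi * 8^2 / 4 = 50.265 mm2
ld = 0.02 * 50.265 * 550 / sqrt(43.1)
= 84.2 mm

84.2


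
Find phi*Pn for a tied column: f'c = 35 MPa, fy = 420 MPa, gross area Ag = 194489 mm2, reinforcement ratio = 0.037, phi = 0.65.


Ast = rho * Ag = 0.037 * 194489 = 7196.093 mm2
phi*Pn = 0.65 * 0.80 * (0.85 * 35 * (194489 - 7196.093) + 420 * 7196.093) / 1000
= 4469.05 kN

4469.05


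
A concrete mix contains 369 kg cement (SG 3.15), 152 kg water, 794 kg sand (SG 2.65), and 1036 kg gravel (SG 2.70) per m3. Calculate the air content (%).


Vol cement = 369 / (3.15 * 1000) = 0.117143 m3
Vol water = 152 / 1000 = 0.152 m3
Vol sand = 794 / (2.65 * 1000) = 0.299623 m3
Vol gravel = 1036 / (2.70 * 1000) = 0.383704 m3
Total solid + water volume = 0.952469 m3
Air = (1 - 0.952469) * 100 = 4.75%

4.75


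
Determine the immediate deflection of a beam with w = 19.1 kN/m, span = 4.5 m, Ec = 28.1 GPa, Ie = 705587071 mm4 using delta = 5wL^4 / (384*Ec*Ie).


Convert: L = 4.5 m = 4500 mm, Ec = 28.1 GPa = 28100 MPa
delta = 5 * 19.1 * 4500^4 / (384 * 28100 * 705587071)
= 5.14 mm

5.14


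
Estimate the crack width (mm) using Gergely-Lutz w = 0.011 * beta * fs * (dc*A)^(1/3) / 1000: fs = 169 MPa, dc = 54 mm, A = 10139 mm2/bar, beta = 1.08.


w = 0.011 * beta * fs * (dc * A)^(1/3) / 1000
= 0.011 * 1.08 * 169 * (54 * 10139)^(1/3) / 1000
= 0.164 mm

0.164


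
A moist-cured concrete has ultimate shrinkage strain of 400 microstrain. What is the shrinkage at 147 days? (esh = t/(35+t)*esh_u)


esh(147) = 147 / (35 + 147) * 400
= 147 / 182 * 400
= 323.1 microstrain

323.1


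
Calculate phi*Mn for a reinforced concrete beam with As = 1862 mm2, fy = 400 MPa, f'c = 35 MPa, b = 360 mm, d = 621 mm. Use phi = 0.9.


a = As * fy / (0.85 * f'c * b)
= 1862 * 400 / (0.85 * 35 * 360)
= 69.5425 mm
Mn = As * fy * (d - a/2) / 10^6
= 436.6232 kN-m
phi*Mn = 0.9 * 436.6232 = 392.96 kN-m

392.96


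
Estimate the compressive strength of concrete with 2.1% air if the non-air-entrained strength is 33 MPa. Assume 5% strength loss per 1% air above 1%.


Strength loss = (2.1 - 1) * 5 = 5.5%
f'c = 33 * (1 - 5.5/100)
= 31.18 MPa

31.18


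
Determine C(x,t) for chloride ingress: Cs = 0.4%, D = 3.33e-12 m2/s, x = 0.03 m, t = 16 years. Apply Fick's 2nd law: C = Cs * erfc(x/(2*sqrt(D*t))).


t_seconds = 16 * 365.25 * 24 * 3600 = 504921600.0 s
arg = 0.03 / (2 * sqrt(3.33e-12 * 504921600.0))
= 0.3658
erfc(0.3658) = 0.6049
C = 0.4 * 0.6049 = 0.242%

0.242


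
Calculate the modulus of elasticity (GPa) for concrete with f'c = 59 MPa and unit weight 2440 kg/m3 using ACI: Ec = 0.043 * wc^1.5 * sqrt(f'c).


Ec = 0.043 * 2440^1.5 * sqrt(59) / 1000
= 39.81 GPa

39.81


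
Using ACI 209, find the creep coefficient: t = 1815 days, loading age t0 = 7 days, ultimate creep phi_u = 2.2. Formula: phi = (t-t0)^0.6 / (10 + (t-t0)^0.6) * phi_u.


dt = 1815 - 7 = 1808
phi = 1808^0.6 / (10 + 1808^0.6) * 2.2
= 1.98

1.98


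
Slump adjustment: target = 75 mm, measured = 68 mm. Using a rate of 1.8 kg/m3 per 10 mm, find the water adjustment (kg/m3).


Difference = 75 - 68 = 7 mm
Water adjustment = 7 * 1.8 / 10 = 1.3 kg/m3

1.3


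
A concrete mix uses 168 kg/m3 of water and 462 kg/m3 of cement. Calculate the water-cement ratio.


w/c = water / cement
w/c = 168 / 462 = 0.364

0.364


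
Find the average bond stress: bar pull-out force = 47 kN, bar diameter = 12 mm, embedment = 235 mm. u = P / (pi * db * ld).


u = P / (pi * db * ld)
= 47 * 1000 / (pi * 12 * 235)
= 5.305 MPa

5.305


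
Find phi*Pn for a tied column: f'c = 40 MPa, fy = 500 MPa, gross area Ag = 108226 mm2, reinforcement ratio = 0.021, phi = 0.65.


Ast = rho * Ag = 0.021 * 108226 = 2272.746 mm2
phi*Pn = 0.65 * 0.80 * (0.85 * 40 * (108226 - 2272.746) + 500 * 2272.746) / 1000
= 2464.17 kN

2464.17


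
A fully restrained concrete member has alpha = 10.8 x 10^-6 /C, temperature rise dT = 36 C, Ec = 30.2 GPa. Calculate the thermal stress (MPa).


sigma = alpha * dT * Ec
= 10.8e-6 * 36 * 30.2 * 1000
= 11.742 MPa

11.742


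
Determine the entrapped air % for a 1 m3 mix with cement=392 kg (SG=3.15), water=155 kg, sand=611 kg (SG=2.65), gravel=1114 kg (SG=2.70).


Vol cement = 392 / (3.15 * 1000) = 0.124444 m3
Vol water = 155 / 1000 = 0.155 m3
Vol sand = 611 / (2.65 * 1000) = 0.230566 m3
Vol gravel = 1114 / (2.70 * 1000) = 0.412593 m3
Total solid + water volume = 0.922603 m3
Air = (1 - 0.922603) * 100 = 7.74%

7.74
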